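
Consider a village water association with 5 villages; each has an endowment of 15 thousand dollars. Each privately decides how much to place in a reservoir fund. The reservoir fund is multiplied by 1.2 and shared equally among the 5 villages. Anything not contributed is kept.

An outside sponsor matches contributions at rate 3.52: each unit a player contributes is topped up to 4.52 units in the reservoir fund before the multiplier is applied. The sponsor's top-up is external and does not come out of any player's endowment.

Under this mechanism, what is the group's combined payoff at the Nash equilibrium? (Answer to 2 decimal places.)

406.80 thousand dollars

The effective private return per unit is now 1.2 × 4.52 / 5 = 1.0848 > 1, so every player's dominant strategy flips to full contribution.
So the Nash equilibrium is full contribution by all 5; the group earns 1.2 × 4.52 × 75 = 406.80.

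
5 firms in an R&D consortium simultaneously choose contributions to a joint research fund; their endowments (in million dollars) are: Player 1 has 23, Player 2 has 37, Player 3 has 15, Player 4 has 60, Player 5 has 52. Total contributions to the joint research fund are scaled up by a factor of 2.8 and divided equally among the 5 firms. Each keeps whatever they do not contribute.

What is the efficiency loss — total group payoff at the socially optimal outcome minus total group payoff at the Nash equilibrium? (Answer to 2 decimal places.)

336.60 million dollars

The private return per contributed unit is 2.8/5 = 0.5600 < 1 for every player regardless of endowment, so the Nash equilibrium is zero contribution and the group total is Σ E_j = 23 + 37 + 15 + 60 + 52 = 187.
Each contributed unit returns 2.800 to the group, so the social optimum is full contribution by everyone: group total = 2.800 × 187 = 523.60.
Efficiency loss = (2.800 − 1) × 187 = 336.60.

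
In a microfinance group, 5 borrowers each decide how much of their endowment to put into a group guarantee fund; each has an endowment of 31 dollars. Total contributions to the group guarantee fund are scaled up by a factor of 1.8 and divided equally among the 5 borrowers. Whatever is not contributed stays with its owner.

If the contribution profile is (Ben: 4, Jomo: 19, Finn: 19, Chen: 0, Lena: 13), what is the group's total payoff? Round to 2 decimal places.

199.00 dollars

Total contributed: 4 + 19 + 19 + 0 + 13 = 55; total kept: 5 × 31 − 55 = 100.
The group guarantee fund pays out 1.8 × 55 = 99.00 in aggregate.
Group total = 100 + 99.00 = 199.00.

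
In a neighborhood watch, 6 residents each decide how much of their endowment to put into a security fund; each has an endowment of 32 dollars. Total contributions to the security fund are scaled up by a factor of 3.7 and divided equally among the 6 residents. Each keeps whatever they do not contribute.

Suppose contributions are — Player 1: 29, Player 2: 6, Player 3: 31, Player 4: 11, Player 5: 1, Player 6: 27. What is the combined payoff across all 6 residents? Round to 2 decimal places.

475.50 dollars

Total contributed: 29 + 6 + 31 + 11 + 1 + 27 = 105; total kept: 6 × 32 − 105 = 87.
The security fund pays out 3.7 × 105 = 388.50 in aggregate.
Group total = 87 + 388.50 = 475.50.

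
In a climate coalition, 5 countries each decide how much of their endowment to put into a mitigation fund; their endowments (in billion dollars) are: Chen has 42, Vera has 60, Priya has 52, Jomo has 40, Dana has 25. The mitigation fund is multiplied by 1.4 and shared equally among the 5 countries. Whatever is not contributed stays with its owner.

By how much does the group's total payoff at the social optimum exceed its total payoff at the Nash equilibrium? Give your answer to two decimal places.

87.60 billion dollars

The private return per contributed unit is 1.4/5 = 0.2800 < 1 for every player regardless of endowment, so the Nash equilibrium is zero contribution and the group total is Σ E_j = 42 + 60 + 52 + 40 + 25 = 219.
Each contributed unit returns 1.400 to the group, so the social optimum is full contribution by everyone: group total = 1.400 × 219 = 306.60.
Efficiency loss = (1.400 − 1) × 219 = 87.60.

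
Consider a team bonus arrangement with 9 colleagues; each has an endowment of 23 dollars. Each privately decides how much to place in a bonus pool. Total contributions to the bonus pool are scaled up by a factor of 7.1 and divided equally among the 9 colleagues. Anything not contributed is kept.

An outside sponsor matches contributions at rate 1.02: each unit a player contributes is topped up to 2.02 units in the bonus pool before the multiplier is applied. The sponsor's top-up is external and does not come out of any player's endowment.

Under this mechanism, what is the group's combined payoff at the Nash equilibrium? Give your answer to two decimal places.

Under the mechanism each unit contributed yields 7.1 × 2.02 / 9 = 1.5936 back to its contributor per unit of net cost, which exceeds 1, making full contribution the dominant choice for everyone.
So the Nash equilibrium is full contribution by all 9; the group earns 7.1 × 2.02 × 207 = 2968.79.

2968.79 dollars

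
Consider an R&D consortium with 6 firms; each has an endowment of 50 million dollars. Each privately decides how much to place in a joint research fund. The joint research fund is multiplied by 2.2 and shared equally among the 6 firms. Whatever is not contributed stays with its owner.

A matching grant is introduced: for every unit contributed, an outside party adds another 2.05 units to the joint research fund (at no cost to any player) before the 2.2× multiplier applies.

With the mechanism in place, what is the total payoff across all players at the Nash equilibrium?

2013.00 million dollars

With the mechanism, a contributed unit returns 2.2 × 3.05 / 6 = 1.1183 per unit of net cost to the contributor — now above 1 — so contributing fully is weakly dominant for every player.
At the Nash equilibrium everyone contributes 50. Group total payoff = 2.2 × 3.05 × 300 = 2013.00.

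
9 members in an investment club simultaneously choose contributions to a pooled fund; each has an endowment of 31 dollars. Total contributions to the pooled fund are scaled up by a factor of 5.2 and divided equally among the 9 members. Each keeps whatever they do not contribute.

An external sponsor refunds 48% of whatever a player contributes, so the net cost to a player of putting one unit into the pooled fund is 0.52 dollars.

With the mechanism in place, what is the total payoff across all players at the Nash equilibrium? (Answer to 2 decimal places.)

1584.72 dollars

With the mechanism, a contributed unit returns (5.2/9) / 0.52 = 1.1111 per unit of net cost to the contributor — now above 1 — so contributing fully is weakly dominant for every player.
So the Nash equilibrium is full contribution by all 9; the group earns 9 × (31 × 0.48 + 5.2 × 31) = 1584.72.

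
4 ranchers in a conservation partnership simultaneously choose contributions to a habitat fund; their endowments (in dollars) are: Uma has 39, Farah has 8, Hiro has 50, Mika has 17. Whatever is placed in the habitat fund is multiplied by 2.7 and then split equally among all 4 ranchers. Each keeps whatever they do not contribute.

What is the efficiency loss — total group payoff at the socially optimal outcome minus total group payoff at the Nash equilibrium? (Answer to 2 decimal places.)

193.80 dollars

The private return per contributed unit is 2.7/4 = 0.6750 < 1 for every player regardless of endowment, so the Nash equilibrium is zero contribution and the group total is Σ E_j = 39 + 8 + 50 + 17 = 114.
Each contributed unit returns 2.700 to the group, so the social optimum is full contribution by everyone: group total = 2.700 × 114 = 307.80.
Efficiency loss = (2.700 − 1) × 114 = 193.80.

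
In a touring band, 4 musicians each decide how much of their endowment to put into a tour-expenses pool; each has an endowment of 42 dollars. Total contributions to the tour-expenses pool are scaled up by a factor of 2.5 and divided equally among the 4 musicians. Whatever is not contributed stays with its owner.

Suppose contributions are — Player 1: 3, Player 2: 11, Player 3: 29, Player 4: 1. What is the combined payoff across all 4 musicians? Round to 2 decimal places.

234.00 dollars

Total contributed: 3 + 11 + 29 + 1 = 44; total kept: 4 × 42 − 44 = 124.
The tour-expenses pool pays out 2.5 × 44 = 110.00 in aggregate.
Group total = 124 + 110.00 = 234.00.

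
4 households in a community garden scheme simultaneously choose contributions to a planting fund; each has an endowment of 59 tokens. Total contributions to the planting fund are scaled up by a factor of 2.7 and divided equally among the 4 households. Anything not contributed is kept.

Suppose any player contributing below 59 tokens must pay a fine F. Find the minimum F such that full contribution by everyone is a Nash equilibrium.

Given the others contribute fully, the best deviation is to contribute 0 (any partial contribution still incurs the fine and gives up units whose private return 0.6750 is below 1).
Deviating from 59 to 0 saves 59 tokens but forfeits the deviator's share of the drop in the planting fund: 2.7/4 × 59 = 39.82.
So the deviation gain is 59 − 39.82 = 19.18, and the fine must be at least 19.18 tokens to wipe it out.

19.18 tokens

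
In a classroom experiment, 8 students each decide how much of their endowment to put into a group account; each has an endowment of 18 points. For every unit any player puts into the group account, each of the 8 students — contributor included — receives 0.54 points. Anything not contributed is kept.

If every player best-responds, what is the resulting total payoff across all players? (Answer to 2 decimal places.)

The private return per contributed unit is 0.54 < 1, so contributing 0 is dominant for every player. At the Nash equilibrium everyone keeps their 18, and the group total is 8 × 18 = 144.

144.00 points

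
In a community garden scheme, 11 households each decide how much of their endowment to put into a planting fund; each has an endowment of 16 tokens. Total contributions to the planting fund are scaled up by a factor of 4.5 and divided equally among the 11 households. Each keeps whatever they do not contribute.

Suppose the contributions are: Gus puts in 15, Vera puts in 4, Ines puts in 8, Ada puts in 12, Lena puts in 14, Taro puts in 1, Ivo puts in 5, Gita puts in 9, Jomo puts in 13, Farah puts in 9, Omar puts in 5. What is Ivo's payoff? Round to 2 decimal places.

Total contributed: 15 + 4 + 8 + 12 + 14 + 1 + 5 + 9 + 13 + 9 + 5 = 95.
Each receives 4.5 × 95 / 11 = 38.86 from the planting fund.
Ivo keeps 16 − 5 = 11, so Ivo's payoff is 11 + 38.86 = 49.86.

49.86 tokens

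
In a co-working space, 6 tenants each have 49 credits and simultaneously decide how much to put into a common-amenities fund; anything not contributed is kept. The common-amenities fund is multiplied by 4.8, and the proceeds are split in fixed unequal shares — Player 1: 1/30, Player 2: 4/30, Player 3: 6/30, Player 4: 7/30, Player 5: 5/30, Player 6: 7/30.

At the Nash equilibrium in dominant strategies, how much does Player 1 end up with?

64.68 credits

A player with share s gets back 4.8·s per unit contributed, so full contribution is dominant for anyone with s > 1/4.8 = 0.2083 and zero contribution is dominant for anyone below.
The shares above 0.2083 belong to Player 4 and Player 6, contributing 49 each; the remaining 4 contribute 0. Total contributed: 98.
Player 1 keeps 49 and receives 4.8 × 98 × 1/30 = 15.68 from the common-amenities fund, for a payoff of 64.68.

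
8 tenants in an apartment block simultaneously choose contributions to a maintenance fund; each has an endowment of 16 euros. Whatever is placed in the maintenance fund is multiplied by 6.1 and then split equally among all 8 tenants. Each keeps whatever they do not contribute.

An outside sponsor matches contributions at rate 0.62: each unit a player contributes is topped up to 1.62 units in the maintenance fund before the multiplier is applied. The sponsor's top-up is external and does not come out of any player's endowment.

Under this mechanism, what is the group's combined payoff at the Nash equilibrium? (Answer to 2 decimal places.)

1264.90 euros

The effective private return per unit is now 6.1 × 1.62 / 8 = 1.2353 > 1, so every player's dominant strategy flips to full contribution.
So the Nash equilibrium is full contribution by all 8; the group earns 6.1 × 1.62 × 128 = 1264.90.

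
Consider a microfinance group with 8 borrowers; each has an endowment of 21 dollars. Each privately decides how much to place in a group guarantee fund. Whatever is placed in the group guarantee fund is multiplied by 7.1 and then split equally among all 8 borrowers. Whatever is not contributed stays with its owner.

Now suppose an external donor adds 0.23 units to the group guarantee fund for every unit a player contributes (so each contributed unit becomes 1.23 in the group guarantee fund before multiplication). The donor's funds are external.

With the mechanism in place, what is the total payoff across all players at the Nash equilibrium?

With the mechanism, a contributed unit returns 7.1 × 1.23 / 8 = 1.0916 per unit of net cost to the contributor — now above 1 — so contributing fully is weakly dominant for every player.
So the Nash equilibrium is full contribution by all 8; the group earns 7.1 × 1.23 × 168 = 1467.14.

1467.14 dollars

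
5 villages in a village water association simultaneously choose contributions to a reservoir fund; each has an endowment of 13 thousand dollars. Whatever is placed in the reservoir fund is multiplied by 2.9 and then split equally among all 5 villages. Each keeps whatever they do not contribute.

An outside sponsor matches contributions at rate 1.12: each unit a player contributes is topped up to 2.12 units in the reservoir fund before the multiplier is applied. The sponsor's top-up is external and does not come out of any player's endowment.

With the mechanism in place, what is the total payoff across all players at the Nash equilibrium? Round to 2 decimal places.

With the mechanism, a contributed unit returns 2.9 × 2.12 / 5 = 1.2296 per unit of net cost to the contributor — now above 1 — so contributing fully is weakly dominant for every player.
So the Nash equilibrium is full contribution by all 5; the group earns 2.9 × 2.12 × 65 = 399.62.

399.62 thousand dollars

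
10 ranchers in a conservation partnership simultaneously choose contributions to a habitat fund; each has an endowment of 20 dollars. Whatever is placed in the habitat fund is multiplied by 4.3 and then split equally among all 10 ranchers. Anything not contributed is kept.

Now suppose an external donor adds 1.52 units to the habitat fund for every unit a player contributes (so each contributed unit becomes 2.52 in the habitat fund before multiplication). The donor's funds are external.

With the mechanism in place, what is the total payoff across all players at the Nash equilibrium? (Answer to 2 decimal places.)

With the mechanism, a contributed unit returns 4.3 × 2.52 / 10 = 1.0836 per unit of net cost to the contributor — now above 1 — so contributing fully is weakly dominant for every player.
At the Nash equilibrium everyone contributes 20. Group total payoff = 4.3 × 2.52 × 200 = 2167.20.

2167.20 dollars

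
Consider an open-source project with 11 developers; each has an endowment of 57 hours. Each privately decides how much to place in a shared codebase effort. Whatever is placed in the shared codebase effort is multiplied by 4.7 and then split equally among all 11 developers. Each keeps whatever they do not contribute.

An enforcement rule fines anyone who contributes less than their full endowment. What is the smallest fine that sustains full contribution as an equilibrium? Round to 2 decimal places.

32.65 hours

Given the others contribute fully, the best deviation is to contribute 0 (any partial contribution still incurs the fine and gives up units whose private return 0.4273 is below 1).
Deviating from 57 to 0 saves 57 hours but forfeits the deviator's share of the drop in the shared codebase effort: 4.7/11 × 57 = 24.35.
So the deviation gain is 57 − 24.35 = 32.65, and the fine must be at least 32.65 hours to wipe it out.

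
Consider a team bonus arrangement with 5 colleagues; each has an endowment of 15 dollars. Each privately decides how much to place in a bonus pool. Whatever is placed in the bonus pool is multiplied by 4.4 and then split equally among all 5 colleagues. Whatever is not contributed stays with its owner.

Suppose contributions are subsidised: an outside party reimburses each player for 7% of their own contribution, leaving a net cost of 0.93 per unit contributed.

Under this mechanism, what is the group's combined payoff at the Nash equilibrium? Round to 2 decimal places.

75.00 dollars

With the mechanism, a contributed unit returns (4.4/5) / 0.93 = 0.9462 per unit of net cost — still below 1 — so contributing 0 remains dominant for every player.
At the Nash equilibrium no one contributes; group total payoff = 5 × 15 = 75.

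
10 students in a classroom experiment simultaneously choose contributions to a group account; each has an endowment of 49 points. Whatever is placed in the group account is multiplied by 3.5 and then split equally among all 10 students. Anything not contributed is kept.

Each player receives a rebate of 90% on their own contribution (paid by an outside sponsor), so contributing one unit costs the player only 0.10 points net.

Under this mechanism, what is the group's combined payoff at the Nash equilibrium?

Under the mechanism each unit contributed yields (3.5/10) / 0.10 = 3.5000 back to its contributor per unit of net cost, which exceeds 1, making full contribution the dominant choice for everyone.
At the Nash equilibrium everyone contributes 49. Group total payoff = 10 × (49 × 0.90 + 3.5 × 49) = 2156.00.

2156.00 points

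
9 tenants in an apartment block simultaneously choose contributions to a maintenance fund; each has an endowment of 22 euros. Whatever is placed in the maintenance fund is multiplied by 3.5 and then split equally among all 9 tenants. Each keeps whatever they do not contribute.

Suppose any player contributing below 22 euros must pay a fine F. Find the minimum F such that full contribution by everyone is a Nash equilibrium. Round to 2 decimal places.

Given the others contribute fully, the best deviation is to contribute 0 (any partial contribution still incurs the fine and gives up units whose private return 0.3889 is below 1).
Deviating from 22 to 0 saves 22 euros but forfeits the deviator's share of the drop in the maintenance fund: 3.5/9 × 22 = 8.56.
So the deviation gain is 22 − 8.56 = 13.44, and the fine must be at least 13.44 euros to wipe it out.

13.44 euros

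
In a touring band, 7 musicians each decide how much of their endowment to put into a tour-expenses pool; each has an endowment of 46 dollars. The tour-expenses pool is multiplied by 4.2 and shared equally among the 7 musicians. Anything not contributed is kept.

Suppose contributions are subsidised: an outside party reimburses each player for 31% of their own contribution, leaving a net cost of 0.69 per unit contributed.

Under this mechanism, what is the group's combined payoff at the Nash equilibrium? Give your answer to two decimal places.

The effective private return is (4.2/7) / 0.69 = 0.8696, which is still under 1, so the mechanism doesn't change anyone's dominant strategy: zero contribution.
Everyone keeps their endowment and the group total is 7 × 46 = 322.

322.00 dollars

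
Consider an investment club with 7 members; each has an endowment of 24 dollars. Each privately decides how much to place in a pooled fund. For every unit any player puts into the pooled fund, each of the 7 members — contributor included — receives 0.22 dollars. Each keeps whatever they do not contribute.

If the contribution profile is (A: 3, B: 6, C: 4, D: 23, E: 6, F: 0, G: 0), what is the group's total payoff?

Total contributed: 3 + 6 + 4 + 23 + 6 + 0 + 0 = 42; total kept: 7 × 24 − 42 = 126.
The pooled fund pays out 0.22 × 7 × 42 = 64.68 in aggregate.
Group total = 126 + 64.68 = 190.68.

190.68 dollars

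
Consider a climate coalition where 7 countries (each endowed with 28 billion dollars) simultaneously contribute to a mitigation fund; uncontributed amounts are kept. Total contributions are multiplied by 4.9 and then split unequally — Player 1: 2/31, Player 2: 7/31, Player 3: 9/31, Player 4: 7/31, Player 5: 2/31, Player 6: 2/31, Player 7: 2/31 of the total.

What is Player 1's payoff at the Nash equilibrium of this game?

For player j, contributing a unit is worthwhile iff 4.9 × (j's share) ≥ 1, i.e. iff j's share is at least 0.2041.
Player 2, Player 3 and Player 4 are above the threshold, contributing 28 each; the remaining 4 contribute 0. Total contributed: 84.
Player 1 keeps 28 and receives 4.9 × 84 × 2/31 = 26.55 from the mitigation fund, for a payoff of 54.55.

54.55 billion dollars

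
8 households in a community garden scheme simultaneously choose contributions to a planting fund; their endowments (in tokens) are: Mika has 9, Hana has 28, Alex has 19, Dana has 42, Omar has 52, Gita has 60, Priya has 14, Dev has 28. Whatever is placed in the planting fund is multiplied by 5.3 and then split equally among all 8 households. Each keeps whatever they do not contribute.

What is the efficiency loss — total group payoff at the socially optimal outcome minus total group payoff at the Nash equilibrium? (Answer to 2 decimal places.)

The private return per contributed unit is 5.3/8 = 0.6625 < 1 for every player regardless of endowment, so the Nash equilibrium is zero contribution and the group total is Σ E_j = 9 + 28 + 19 + 42 + 52 + 60 + 14 + 28 = 252.
Each contributed unit returns 5.300 to the group, so the social optimum is full contribution by everyone: group total = 5.300 × 252 = 1335.60.
Efficiency loss = (5.300 − 1) × 252 = 1083.60.

1083.60 tokens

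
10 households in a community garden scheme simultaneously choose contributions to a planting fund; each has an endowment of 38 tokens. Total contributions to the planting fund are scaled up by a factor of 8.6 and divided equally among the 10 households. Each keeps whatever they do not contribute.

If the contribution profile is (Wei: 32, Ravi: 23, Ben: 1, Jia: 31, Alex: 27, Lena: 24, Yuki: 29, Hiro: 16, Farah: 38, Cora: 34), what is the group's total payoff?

2318.00 tokens

Total contributed: 32 + 23 + 1 + 31 + 27 + 24 + 29 + 16 + 38 + 34 = 255; total kept: 10 × 38 − 255 = 125.
The planting fund pays out 8.6 × 255 = 2193.00 in aggregate.
Group total = 125 + 2193.00 = 2318.00.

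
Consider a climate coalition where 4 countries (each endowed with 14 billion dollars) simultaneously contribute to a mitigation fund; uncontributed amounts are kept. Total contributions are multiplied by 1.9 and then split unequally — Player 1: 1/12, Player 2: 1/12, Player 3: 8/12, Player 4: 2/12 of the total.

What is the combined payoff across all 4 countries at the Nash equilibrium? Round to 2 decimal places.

68.60 billion dollars

Player j's private return per contributed unit is 1.9 × (j's share). Contributing is weakly dominant for j when that share is at least 1/1.9 = 0.5263, and contributing 0 is dominant otherwise.
Player 3 alone (share 8/12) is above the threshold, contributing 14; the remaining 3 contribute 0. Total contributed: 14.
The mitigation fund pays out 1.9 × 14 = 26.60 in total (split across the unequal shares, but the aggregate is all that matters for the group sum).
The 3 free-riders keep 14 each, adding 42. Group total = 42 + 26.60 = 68.60.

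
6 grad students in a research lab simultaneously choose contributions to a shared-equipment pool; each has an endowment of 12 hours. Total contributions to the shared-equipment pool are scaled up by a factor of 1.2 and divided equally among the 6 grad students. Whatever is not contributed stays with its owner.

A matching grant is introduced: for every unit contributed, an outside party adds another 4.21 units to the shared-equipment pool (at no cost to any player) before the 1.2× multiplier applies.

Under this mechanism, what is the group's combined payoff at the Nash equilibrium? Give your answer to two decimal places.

With the mechanism, a contributed unit returns 1.2 × 5.21 / 6 = 1.0420 per unit of net cost to the contributor — now above 1 — so contributing fully is weakly dominant for every player.
At the Nash equilibrium everyone contributes 12. Group total payoff = 1.2 × 5.21 × 72 = 450.14.

450.14 hours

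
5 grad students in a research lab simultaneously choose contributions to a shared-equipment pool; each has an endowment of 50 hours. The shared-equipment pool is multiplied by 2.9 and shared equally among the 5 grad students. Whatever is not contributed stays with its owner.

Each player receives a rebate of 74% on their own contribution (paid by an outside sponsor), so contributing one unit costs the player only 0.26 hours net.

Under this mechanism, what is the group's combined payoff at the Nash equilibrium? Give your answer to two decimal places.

910.00 hours

Under the mechanism each unit contributed yields (2.9/5) / 0.26 = 2.2308 back to its contributor per unit of net cost, which exceeds 1, making full contribution the dominant choice for everyone.
At the Nash equilibrium everyone contributes 50. Group total payoff = 5 × (50 × 0.74 + 2.9 × 50) = 910.00.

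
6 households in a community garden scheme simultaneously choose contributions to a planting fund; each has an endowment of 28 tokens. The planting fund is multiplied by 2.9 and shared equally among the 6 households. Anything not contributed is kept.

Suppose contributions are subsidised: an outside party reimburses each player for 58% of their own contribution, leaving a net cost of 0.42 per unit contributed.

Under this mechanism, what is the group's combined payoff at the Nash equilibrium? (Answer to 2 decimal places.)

With the mechanism, a contributed unit returns (2.9/6) / 0.42 = 1.1508 per unit of net cost to the contributor — now above 1 — so contributing fully is weakly dominant for every player.
So the Nash equilibrium is full contribution by all 6; the group earns 6 × (28 × 0.58 + 2.9 × 28) = 584.64.

584.64 tokens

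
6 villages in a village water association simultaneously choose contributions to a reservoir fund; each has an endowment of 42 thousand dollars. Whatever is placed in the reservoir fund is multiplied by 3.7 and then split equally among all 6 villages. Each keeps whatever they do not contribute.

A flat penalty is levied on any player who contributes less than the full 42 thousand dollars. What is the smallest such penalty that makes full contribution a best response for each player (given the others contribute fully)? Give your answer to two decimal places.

Given the others contribute fully, the best deviation is to contribute 0 (any partial contribution still incurs the fine and gives up units whose private return 0.6167 is below 1).
Deviating from 42 to 0 saves 42 thousand dollars but forfeits the deviator's share of the drop in the reservoir fund: 3.7/6 × 42 = 25.90.
So the deviation gain is 42 − 25.90 = 16.10, and the fine must be at least 16.10 thousand dollars to wipe it out.

16.10 thousand dollars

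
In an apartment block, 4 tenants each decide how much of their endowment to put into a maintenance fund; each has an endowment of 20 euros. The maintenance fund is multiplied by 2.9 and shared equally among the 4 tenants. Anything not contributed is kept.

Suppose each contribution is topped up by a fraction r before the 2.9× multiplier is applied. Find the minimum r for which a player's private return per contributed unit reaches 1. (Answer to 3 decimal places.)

With matching at rate r, one contributed unit becomes (1 + r) in the maintenance fund and returns 2.9 × (1 + r) / 4 to the contributor.
Setting this equal to 1: 1 + r = 4/2.9 = 1.3793.
So the minimum matching rate is r = 1.3793 − 1 = 0.379.

0.379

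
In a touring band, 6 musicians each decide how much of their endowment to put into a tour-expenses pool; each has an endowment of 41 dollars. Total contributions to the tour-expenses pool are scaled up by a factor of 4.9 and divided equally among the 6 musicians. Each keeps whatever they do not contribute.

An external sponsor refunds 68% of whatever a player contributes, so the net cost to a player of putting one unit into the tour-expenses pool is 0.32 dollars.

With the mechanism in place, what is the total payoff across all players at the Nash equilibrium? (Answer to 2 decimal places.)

1372.68 dollars

With the mechanism, a contributed unit returns (4.9/6) / 0.32 = 2.5521 per unit of net cost to the contributor — now above 1 — so contributing fully is weakly dominant for every player.
At the Nash equilibrium everyone contributes 41. Group total payoff = 6 × (41 × 0.68 + 4.9 × 41) = 1372.68.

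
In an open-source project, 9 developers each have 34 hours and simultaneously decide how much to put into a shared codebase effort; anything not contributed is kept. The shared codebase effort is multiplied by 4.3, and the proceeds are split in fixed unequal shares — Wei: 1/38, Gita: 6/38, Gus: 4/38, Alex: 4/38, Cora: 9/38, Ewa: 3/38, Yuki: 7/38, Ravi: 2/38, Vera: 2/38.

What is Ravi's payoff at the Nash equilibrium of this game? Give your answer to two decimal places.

41.69 hours

Player j's private return per contributed unit is 4.3 × (j's share). Contributing is weakly dominant for j when that share is at least 1/4.3 = 0.2326, and contributing 0 is dominant otherwise.
The only share above 0.2326 is Cora's 9/38, contributing 34; the remaining 8 contribute 0. Total contributed: 34.
Ravi keeps 34 and receives 4.3 × 34 × 2/38 = 7.69 from the shared codebase effort, for a payoff of 41.69.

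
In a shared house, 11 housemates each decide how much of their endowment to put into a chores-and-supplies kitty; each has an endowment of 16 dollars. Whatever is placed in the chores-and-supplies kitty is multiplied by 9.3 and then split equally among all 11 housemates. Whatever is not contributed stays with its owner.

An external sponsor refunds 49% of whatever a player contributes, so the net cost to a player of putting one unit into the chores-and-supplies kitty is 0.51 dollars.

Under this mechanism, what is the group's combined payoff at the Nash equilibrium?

Under the mechanism each unit contributed yields (9.3/11) / 0.51 = 1.6578 back to its contributor per unit of net cost, which exceeds 1, making full contribution the dominant choice for everyone.
At the Nash equilibrium everyone contributes 16. Group total payoff = 11 × (16 × 0.49 + 9.3 × 16) = 1723.04.

1723.04 dollars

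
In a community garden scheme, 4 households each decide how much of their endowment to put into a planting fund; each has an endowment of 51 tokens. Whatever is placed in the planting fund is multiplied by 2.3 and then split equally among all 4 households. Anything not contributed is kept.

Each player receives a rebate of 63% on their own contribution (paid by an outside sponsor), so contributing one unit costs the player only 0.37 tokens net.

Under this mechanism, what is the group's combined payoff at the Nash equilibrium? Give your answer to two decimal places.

With the mechanism, a contributed unit returns (2.3/4) / 0.37 = 1.5541 per unit of net cost to the contributor — now above 1 — so contributing fully is weakly dominant for every player.
So the Nash equilibrium is full contribution by all 4; the group earns 4 × (51 × 0.63 + 2.3 × 51) = 597.72.

597.72 tokens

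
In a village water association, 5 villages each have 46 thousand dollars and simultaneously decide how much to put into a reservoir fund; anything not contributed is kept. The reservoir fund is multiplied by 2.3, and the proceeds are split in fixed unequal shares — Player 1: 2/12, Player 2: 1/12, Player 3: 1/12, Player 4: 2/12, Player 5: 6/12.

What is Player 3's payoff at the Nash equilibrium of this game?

54.82 thousand dollars

Each unit j contributes comes back to j as 2.3 × (j's share), so j prefers to contribute only if that share exceeds 1/2.3 = 0.4348; otherwise keeping the unit dominates.
The only share above 0.4348 is Player 5's 6/12, contributing 46; the remaining 4 contribute 0. Total contributed: 46.
Player 3 keeps 46 and receives 2.3 × 46 × 1/12 = 8.82 from the reservoir fund, for a payoff of 54.82.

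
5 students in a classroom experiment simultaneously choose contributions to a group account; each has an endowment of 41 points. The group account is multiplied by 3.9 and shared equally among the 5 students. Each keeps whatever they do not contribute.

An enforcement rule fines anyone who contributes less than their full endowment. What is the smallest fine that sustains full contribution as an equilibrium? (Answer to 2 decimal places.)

Given the others contribute fully, the best deviation is to contribute 0 (any partial contribution still incurs the fine and gives up units whose private return 0.7800 is below 1).
Deviating from 41 to 0 saves 41 points but forfeits the deviator's share of the drop in the group account: 3.9/5 × 41 = 31.98.
So the deviation gain is 41 − 31.98 = 9.02, and the fine must be at least 9.02 points to wipe it out.

9.02 points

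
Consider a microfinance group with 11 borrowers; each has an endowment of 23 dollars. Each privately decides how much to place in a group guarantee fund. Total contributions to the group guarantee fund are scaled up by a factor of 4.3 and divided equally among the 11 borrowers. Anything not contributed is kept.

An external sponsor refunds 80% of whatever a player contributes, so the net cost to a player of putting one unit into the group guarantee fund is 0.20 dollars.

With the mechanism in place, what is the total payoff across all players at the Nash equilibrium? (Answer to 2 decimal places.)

1290.30 dollars

With the mechanism, a contributed unit returns (4.3/11) / 0.20 = 1.9545 per unit of net cost to the contributor — now above 1 — so contributing fully is weakly dominant for every player.
At the Nash equilibrium everyone contributes 23. Group total payoff = 11 × (23 × 0.80 + 4.3 × 23) = 1290.30.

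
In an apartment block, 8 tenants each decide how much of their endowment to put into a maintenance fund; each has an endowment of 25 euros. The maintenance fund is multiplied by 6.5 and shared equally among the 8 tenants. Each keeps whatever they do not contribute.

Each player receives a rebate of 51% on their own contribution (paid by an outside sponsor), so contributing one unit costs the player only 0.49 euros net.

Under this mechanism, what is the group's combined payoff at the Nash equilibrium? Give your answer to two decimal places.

1402.00 euros

The effective private return per unit is now (6.5/8) / 0.49 = 1.6582 > 1, so every player's dominant strategy flips to full contribution.
At the Nash equilibrium everyone contributes 25. Group total payoff = 8 × (25 × 0.51 + 6.5 × 25) = 1402.00.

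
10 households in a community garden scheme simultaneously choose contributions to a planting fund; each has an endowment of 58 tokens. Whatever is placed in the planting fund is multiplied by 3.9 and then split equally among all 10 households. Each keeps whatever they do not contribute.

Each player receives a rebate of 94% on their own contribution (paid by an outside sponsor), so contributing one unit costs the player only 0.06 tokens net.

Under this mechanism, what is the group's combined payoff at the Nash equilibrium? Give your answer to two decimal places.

The effective private return per unit is now (3.9/10) / 0.06 = 6.5000 > 1, so every player's dominant strategy flips to full contribution.
So the Nash equilibrium is full contribution by all 10; the group earns 10 × (58 × 0.94 + 3.9 × 58) = 2807.20.

2807.20 tokens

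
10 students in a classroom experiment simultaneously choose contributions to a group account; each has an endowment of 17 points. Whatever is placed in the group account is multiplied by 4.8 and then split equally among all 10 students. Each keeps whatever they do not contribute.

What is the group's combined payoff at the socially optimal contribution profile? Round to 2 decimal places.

Each contributed unit returns 4.800 to the group as a whole (0.4800 to each of 10 players), which exceeds 1, so the social optimum is full contribution: group total = 4.800 × 170 = 816.00.

816.00 points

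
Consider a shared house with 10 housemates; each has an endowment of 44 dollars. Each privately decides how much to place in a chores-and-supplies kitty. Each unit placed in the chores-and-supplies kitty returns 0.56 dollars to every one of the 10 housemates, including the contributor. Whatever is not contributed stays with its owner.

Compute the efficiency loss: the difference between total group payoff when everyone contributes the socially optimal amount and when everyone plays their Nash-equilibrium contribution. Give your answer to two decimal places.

The private return per contributed unit is 0.56 < 1, so contributing 0 is dominant for every player. At the Nash equilibrium everyone keeps their 44, and the group total is 10 × 44 = 440.
Each contributed unit returns 5.600 to the group as a whole (0.56 to each of 10 players), which exceeds 1, so the social optimum is full contribution: group total = 5.600 × 440 = 2464.00.
Efficiency loss = 2464.00 − 440 = 2024.00.

2024.00 dollars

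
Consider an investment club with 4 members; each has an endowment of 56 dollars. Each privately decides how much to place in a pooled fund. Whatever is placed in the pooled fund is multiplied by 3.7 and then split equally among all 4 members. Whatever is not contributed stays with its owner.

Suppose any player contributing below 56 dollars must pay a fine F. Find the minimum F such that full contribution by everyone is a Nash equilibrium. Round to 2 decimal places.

Given the others contribute fully, the best deviation is to contribute 0 (any partial contribution still incurs the fine and gives up units whose private return 0.9250 is below 1).
Deviating from 56 to 0 saves 56 dollars but forfeits the deviator's share of the drop in the pooled fund: 3.7/4 × 56 = 51.80.
So the deviation gain is 56 − 51.80 = 4.20, and the fine must be at least 4.20 dollars to wipe it out.

4.20 dollars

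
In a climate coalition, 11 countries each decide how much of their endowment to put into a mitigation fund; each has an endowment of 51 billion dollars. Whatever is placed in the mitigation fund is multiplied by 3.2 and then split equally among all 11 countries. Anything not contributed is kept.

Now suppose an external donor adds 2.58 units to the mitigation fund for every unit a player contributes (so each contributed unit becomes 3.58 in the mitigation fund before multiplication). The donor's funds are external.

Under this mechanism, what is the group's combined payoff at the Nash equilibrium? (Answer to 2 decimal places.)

6426.82 billion dollars

With the mechanism, a contributed unit returns 3.2 × 3.58 / 11 = 1.0415 per unit of net cost to the contributor — now above 1 — so contributing fully is weakly dominant for every player.
So the Nash equilibrium is full contribution by all 11; the group earns 3.2 × 3.58 × 561 = 6426.82.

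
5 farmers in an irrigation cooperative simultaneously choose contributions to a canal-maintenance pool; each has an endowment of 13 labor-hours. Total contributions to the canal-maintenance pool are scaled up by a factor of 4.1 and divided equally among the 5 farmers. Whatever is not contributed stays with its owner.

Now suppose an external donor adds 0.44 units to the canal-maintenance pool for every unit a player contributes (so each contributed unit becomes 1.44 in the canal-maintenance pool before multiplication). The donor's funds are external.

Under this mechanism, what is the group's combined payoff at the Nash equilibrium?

383.76 labor-hours

Under the mechanism each unit contributed yields 4.1 × 1.44 / 5 = 1.1808 back to its contributor per unit of net cost, which exceeds 1, making full contribution the dominant choice for everyone.
At the Nash equilibrium everyone contributes 13. Group total payoff = 4.1 × 1.44 × 65 = 383.76.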